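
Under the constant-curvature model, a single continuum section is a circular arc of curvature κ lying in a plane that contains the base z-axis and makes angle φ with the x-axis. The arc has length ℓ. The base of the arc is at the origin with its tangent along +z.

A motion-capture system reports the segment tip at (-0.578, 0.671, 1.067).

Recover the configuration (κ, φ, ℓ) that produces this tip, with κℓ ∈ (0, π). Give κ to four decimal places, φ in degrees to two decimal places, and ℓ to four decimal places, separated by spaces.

0.9212 130.74 1.5041

ρ = √(x²+y²) = √(-0.578² + 0.671²) = 0.88562
φ = atan2(y, x) mod 360° = atan2(0.671, -0.578) = 130.7416°
|p|² = ρ² + z² = 0.88562² + 1.067² = 1.92281
κ = 2ρ / |p|² = 2×0.88562 / 1.92281 = 0.92117
θ = 2·atan2(ρ, z) = 2·atan2(0.88562, 1.067) = 1.38555 rad
ℓ = θ/κ = 1.38555/0.92117 = 1.50411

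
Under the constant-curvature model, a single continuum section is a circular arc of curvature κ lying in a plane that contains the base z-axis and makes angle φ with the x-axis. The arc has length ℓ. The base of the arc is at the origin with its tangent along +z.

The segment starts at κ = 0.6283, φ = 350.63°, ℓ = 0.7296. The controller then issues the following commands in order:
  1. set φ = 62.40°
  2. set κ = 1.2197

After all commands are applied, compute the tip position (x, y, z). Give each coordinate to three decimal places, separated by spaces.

initial: κ=0.6283, φ=350.63°, ℓ=0.7296
cmd 1: set φ=62.40° → (κ,φ,ℓ)=(0.6283,62.40°,0.7296) → tip=(0.0761,0.1456,0.7043)
cmd 2: set κ=1.2197 → (κ,φ,ℓ)=(1.2197,62.40°,0.7296) → tip=(0.1407,0.2692,0.6370)

0.141 0.269 0.637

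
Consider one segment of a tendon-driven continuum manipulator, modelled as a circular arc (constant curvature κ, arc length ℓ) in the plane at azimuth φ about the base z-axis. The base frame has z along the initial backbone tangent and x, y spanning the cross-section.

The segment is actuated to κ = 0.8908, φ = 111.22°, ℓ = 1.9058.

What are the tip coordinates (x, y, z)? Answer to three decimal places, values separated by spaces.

-0.458 1.179 1.114

θ = κ·ℓ = 0.8908 × 1.9058 = 1.69769 rad
ρ = (1 − cos θ)/κ = (1 − -0.12655)/0.8908 = 1.26465
z = sin θ / κ = 0.99196/0.8908 = 1.11356
x = ρ cos φ = 1.26465 × cos(111.22°) = -0.45774
y = ρ sin φ = 1.26465 × sin(111.22°) = 1.17890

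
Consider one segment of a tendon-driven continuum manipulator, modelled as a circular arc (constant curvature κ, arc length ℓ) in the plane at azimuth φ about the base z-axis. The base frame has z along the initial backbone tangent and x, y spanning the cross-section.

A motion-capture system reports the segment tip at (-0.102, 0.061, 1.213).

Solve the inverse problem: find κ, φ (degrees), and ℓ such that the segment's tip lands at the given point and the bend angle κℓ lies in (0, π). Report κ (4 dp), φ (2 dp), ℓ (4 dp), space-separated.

ρ = √(x²+y²) = √(-0.102² + 0.061²) = 0.11885
φ = atan2(y, x) mod 360° = atan2(0.061, -0.102) = 149.1189°
|p|² = ρ² + z² = 0.11885² + 1.213² = 1.48549
κ = 2ρ / |p|² = 2×0.11885 / 1.48549 = 0.16001
θ = 2·atan2(ρ, z) = 2·atan2(0.11885, 1.213) = 0.19533 rad
ℓ = θ/κ = 0.19533/0.16001 = 1.22075

0.1600 149.12 1.2207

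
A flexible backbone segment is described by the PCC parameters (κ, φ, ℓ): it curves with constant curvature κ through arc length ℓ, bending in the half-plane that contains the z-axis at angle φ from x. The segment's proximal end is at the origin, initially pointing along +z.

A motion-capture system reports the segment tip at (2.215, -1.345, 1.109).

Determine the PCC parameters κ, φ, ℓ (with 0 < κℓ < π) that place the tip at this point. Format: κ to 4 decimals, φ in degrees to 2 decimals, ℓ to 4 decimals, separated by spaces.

0.6523 328.73 3.5762

ρ = √(x²+y²) = √(2.215² + -1.345²) = 2.59138
φ = atan2(y, x) mod 360° = atan2(-1.345, 2.215) = 328.7329°
|p|² = ρ² + z² = 2.59138² + 1.109² = 7.94513
κ = 2ρ / |p|² = 2×2.59138 / 7.94513 = 0.65232
θ = 2·atan2(ρ, z) = 2·atan2(2.59138, 1.109) = 2.33285 rad
ℓ = θ/κ = 2.33285/0.65232 = 3.57624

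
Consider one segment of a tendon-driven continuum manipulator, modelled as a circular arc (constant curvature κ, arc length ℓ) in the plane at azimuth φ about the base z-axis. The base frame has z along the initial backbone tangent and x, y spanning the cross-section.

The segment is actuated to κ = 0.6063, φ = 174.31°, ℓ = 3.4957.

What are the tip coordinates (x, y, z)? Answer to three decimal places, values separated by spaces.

-2.497 0.249 1.407

θ = κ·ℓ = 0.6063 × 3.4957 = 2.11944 rad
ρ = (1 − cos θ)/κ = (1 − -0.52153)/0.6063 = 2.50954
z = sin θ / κ = 0.85323/0.6063 = 1.40728
x = ρ cos φ = 2.50954 × cos(174.31°) = -2.49717
y = ρ sin φ = 2.50954 × sin(174.31°) = 0.24881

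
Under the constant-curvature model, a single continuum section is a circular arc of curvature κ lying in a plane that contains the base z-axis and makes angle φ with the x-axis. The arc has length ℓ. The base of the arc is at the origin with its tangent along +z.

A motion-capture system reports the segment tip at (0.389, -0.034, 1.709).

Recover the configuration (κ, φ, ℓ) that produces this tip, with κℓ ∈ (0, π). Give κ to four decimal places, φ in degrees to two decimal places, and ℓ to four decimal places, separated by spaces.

ρ = √(x²+y²) = √(0.389² + -0.034²) = 0.39048
φ = atan2(y, x) mod 360° = atan2(-0.034, 0.389) = 355.0048°
|p|² = ρ² + z² = 0.39048² + 1.709² = 3.07316
κ = 2ρ / |p|² = 2×0.39048 / 3.07316 = 0.25412
θ = 2·atan2(ρ, z) = 2·atan2(0.39048, 1.709) = 0.44926 rad
ℓ = θ/κ = 0.44926/0.25412 = 1.76787

0.2541 355.00 1.7679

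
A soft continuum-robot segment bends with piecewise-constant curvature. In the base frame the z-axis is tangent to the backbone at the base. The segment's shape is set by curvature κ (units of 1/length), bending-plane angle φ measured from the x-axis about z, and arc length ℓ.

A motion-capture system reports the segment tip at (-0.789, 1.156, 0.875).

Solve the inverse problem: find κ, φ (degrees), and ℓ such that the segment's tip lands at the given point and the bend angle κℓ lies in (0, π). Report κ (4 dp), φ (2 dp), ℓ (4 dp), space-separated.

1.0274 124.31 1.9701

ρ = √(x²+y²) = √(-0.789² + 1.156²) = 1.39959
φ = atan2(y, x) mod 360° = atan2(1.156, -0.789) = 124.3146°
|p|² = ρ² + z² = 1.39959² + 0.875² = 2.72448
κ = 2ρ / |p|² = 2×1.39959 / 2.72448 = 1.02742
θ = 2·atan2(ρ, z) = 2·atan2(1.39959, 0.875) = 2.02413 rad
ℓ = θ/κ = 2.02413/1.02742 = 1.97011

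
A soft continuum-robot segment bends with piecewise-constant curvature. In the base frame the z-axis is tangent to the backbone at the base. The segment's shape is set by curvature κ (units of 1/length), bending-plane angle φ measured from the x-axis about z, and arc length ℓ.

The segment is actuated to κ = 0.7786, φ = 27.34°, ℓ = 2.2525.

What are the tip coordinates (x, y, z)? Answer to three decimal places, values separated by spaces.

θ = κ·ℓ = 0.7786 × 2.2525 = 1.75380 rad
ρ = (1 − cos θ)/κ = (1 − -0.18198)/0.7786 = 1.51808
z = sin θ / κ = 0.98330/0.7786 = 1.26291
x = ρ cos φ = 1.51808 × cos(27.34°) = 1.34851
y = ρ sin φ = 1.51808 × sin(27.34°) = 0.69721

1.349 0.697 1.263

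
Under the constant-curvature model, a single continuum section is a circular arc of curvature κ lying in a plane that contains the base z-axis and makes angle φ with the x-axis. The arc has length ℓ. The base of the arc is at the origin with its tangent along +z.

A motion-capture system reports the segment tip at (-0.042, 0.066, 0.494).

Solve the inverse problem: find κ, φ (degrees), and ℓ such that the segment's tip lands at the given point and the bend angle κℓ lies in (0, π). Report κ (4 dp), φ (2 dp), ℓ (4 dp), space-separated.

ρ = √(x²+y²) = √(-0.042² + 0.066²) = 0.07823
φ = atan2(y, x) mod 360° = atan2(0.066, -0.042) = 122.4712°
|p|² = ρ² + z² = 0.07823² + 0.494² = 0.25016
κ = 2ρ / |p|² = 2×0.07823 / 0.25016 = 0.62545
θ = 2·atan2(ρ, z) = 2·atan2(0.07823, 0.494) = 0.31411 rad
ℓ = θ/κ = 0.31411/0.62545 = 0.50222

0.6255 122.47 0.5022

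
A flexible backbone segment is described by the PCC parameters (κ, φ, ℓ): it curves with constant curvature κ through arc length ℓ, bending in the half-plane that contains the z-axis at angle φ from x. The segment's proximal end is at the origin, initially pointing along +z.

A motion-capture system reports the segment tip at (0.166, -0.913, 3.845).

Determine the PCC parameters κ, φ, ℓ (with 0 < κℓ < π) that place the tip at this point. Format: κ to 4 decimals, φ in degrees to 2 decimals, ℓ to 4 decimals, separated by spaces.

0.1186 280.30 3.9926

ρ = √(x²+y²) = √(0.166² + -0.913²) = 0.92797
φ = atan2(y, x) mod 360° = atan2(-0.913, 0.166) = 280.3048°
|p|² = ρ² + z² = 0.92797² + 3.845² = 15.64515
κ = 2ρ / |p|² = 2×0.92797 / 15.64515 = 0.11863
θ = 2·atan2(ρ, z) = 2·atan2(0.92797, 3.845) = 0.47363 rad
ℓ = θ/κ = 0.47363/0.11863 = 3.99261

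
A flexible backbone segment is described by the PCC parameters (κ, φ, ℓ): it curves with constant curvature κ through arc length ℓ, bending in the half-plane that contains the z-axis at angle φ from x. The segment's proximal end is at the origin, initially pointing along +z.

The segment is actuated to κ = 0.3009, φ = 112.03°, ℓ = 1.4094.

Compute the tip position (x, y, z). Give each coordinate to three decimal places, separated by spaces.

-0.110 0.273 1.368

θ = κ·ℓ = 0.3009 × 1.4094 = 0.42409 rad
ρ = (1 − cos θ)/κ = (1 − 0.91141)/0.3009 = 0.29440
z = sin θ / κ = 0.41149/0.3009 = 1.36753
x = ρ cos φ = 0.29440 × cos(112.03°) = -0.11043
y = ρ sin φ = 0.29440 × sin(112.03°) = 0.27291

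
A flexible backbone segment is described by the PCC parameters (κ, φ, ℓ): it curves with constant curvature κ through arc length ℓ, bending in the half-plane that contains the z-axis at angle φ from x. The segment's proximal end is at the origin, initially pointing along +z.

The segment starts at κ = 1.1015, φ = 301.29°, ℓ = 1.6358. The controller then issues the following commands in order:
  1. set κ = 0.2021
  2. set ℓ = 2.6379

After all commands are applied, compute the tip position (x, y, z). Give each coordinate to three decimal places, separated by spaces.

0.357 -0.587 2.515

initial: κ=1.1015, φ=301.29°, ℓ=1.6358
cmd 1: set κ=0.2021 → (κ,φ,ℓ)=(0.2021,301.29°,1.6358) → tip=(0.1392,-0.2290,1.6062)
cmd 2: set ℓ=2.6379 → (κ,φ,ℓ)=(0.2021,301.29°,2.6379) → tip=(0.3566,-0.5868,2.5147)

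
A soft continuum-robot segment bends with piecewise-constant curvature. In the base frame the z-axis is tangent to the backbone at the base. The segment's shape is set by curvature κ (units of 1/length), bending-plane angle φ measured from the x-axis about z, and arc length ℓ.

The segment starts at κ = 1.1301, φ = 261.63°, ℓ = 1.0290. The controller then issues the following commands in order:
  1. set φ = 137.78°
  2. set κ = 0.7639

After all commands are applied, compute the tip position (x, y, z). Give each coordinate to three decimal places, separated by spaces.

-0.284 0.258 0.926

initial: κ=1.1301, φ=261.63°, ℓ=1.0290
cmd 1: set φ=137.78° → (κ,φ,ℓ)=(1.1301,137.78°,1.0290) → tip=(-0.3953,0.3587,0.8123)
cmd 2: set κ=0.7639 → (κ,φ,ℓ)=(0.7639,137.78°,1.0290) → tip=(-0.2844,0.2581,0.9263)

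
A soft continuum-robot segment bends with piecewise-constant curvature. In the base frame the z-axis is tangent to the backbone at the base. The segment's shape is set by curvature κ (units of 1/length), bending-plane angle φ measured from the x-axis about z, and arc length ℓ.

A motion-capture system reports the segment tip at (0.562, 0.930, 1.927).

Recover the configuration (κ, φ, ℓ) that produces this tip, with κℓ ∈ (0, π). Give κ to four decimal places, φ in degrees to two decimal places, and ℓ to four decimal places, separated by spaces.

0.4441 58.86 2.3125

ρ = √(x²+y²) = √(0.562² + 0.930²) = 1.08662
φ = atan2(y, x) mod 360° = atan2(0.930, 0.562) = 58.8554°
|p|² = ρ² + z² = 1.08662² + 1.927² = 4.89407
κ = 2ρ / |p|² = 2×1.08662 / 4.89407 = 0.44406
θ = 2·atan2(ρ, z) = 2·atan2(1.08662, 1.927) = 1.02689 rad
ℓ = θ/κ = 1.02689/0.44406 = 2.31253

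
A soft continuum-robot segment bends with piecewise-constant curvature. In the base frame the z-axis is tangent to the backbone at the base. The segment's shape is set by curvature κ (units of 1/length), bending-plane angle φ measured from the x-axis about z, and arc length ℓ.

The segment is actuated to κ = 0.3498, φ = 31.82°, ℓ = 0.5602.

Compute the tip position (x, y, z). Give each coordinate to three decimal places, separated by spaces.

θ = κ·ℓ = 0.3498 × 0.5602 = 0.19596 rad
ρ = (1 − cos θ)/κ = (1 − 0.98086)/0.3498 = 0.05471
z = sin θ / κ = 0.19471/0.3498 = 0.55662
x = ρ cos φ = 0.05471 × cos(31.82°) = 0.04649
y = ρ sin φ = 0.05471 × sin(31.82°) = 0.02885

0.046 0.029 0.557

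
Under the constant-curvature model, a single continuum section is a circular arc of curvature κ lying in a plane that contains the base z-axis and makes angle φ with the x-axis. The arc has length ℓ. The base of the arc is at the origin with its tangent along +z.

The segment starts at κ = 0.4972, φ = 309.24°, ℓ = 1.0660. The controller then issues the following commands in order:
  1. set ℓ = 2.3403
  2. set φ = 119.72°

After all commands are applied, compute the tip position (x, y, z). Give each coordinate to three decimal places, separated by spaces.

-0.602 1.055 1.847

initial: κ=0.4972, φ=309.24°, ℓ=1.0660
cmd 1: set ℓ=2.3403 → (κ,φ,ℓ)=(0.4972,309.24°,2.3403) → tip=(0.7684,-0.9408,1.8468)
cmd 2: set φ=119.72° → (κ,φ,ℓ)=(0.4972,119.72°,2.3403) → tip=(-0.6022,1.0549,1.8468)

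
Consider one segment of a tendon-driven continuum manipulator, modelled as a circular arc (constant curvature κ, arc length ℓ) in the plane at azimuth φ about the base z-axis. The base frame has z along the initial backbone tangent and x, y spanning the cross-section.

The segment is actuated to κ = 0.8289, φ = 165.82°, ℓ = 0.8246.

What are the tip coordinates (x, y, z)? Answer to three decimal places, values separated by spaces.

θ = κ·ℓ = 0.8289 × 0.8246 = 0.68351 rad
ρ = (1 − cos θ)/κ = (1 − 0.77536)/0.8289 = 0.27101
z = sin θ / κ = 0.63152/0.8289 = 0.76188
x = ρ cos φ = 0.27101 × cos(165.82°) = -0.26275
y = ρ sin φ = 0.27101 × sin(165.82°) = 0.06639

-0.263 0.066 0.762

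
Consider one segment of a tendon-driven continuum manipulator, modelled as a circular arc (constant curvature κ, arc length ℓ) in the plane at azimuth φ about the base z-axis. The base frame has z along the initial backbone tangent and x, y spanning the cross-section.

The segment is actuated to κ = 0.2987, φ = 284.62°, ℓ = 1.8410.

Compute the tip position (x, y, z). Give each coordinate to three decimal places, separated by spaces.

0.125 -0.478 1.750

θ = κ·ℓ = 0.2987 × 1.8410 = 0.54991 rad
ρ = (1 − cos θ)/κ = (1 − 0.85257)/0.2987 = 0.49356
z = sin θ / κ = 0.52261/0.2987 = 1.74961
x = ρ cos φ = 0.49356 × cos(284.62°) = 0.12458
y = ρ sin φ = 0.49356 × sin(284.62°) = -0.47758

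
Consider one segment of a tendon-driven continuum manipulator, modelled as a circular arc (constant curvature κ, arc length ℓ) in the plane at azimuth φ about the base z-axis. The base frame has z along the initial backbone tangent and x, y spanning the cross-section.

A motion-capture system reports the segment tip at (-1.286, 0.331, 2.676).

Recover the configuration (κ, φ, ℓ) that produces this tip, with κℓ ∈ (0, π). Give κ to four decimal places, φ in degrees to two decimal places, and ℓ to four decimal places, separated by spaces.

ρ = √(x²+y²) = √(-1.286² + 0.331²) = 1.32791
φ = atan2(y, x) mod 360° = atan2(0.331, -1.286) = 165.5661°
|p|² = ρ² + z² = 1.32791² + 2.676² = 8.92433
κ = 2ρ / |p|² = 2×1.32791 / 8.92433 = 0.29759
θ = 2·atan2(ρ, z) = 2·atan2(1.32791, 2.676) = 0.92126 rad
ℓ = θ/κ = 0.92126/0.29759 = 3.09568

0.2976 165.57 3.0957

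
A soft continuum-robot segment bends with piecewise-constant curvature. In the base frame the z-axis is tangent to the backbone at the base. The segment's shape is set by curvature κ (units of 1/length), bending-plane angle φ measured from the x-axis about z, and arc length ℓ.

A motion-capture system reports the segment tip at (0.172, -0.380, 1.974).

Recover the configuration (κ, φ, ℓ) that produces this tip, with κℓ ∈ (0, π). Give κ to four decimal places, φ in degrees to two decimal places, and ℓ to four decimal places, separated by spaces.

ρ = √(x²+y²) = √(0.172² + -0.380²) = 0.41711
φ = atan2(y, x) mod 360° = atan2(-0.380, 0.172) = 294.3530°
|p|² = ρ² + z² = 0.41711² + 1.974² = 4.07066
κ = 2ρ / |p|² = 2×0.41711 / 4.07066 = 0.20494
θ = 2·atan2(ρ, z) = 2·atan2(0.41711, 1.974) = 0.41648 rad
ℓ = θ/κ = 0.41648/0.20494 = 2.03224

0.2049 294.35 2.0322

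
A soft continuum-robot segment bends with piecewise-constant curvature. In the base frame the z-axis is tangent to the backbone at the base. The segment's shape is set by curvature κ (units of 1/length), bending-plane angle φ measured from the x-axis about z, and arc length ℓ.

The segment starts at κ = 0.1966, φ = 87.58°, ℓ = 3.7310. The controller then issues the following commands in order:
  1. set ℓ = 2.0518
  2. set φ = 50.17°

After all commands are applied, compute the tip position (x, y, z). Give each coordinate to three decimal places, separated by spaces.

0.261 0.314 1.997

initial: κ=0.1966, φ=87.58°, ℓ=3.7310
cmd 1: set ℓ=2.0518 → (κ,φ,ℓ)=(0.1966,87.58°,2.0518) → tip=(0.0172,0.4079,1.9966)
cmd 2: set φ=50.17° → (κ,φ,ℓ)=(0.1966,50.17°,2.0518) → tip=(0.2615,0.3135,1.9966)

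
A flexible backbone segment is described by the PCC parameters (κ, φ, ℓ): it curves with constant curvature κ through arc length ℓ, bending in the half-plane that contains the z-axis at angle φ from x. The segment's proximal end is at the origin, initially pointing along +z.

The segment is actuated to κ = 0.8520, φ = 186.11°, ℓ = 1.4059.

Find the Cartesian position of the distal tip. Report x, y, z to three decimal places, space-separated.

-0.742 -0.079 1.093

θ = κ·ℓ = 0.8520 × 1.4059 = 1.19783 rad
ρ = (1 − cos θ)/κ = (1 − 0.36438)/0.8520 = 0.74603
z = sin θ / κ = 0.93125/0.8520 = 1.09302
x = ρ cos φ = 0.74603 × cos(186.11°) = -0.74179
y = ρ sin φ = 0.74603 × sin(186.11°) = -0.07941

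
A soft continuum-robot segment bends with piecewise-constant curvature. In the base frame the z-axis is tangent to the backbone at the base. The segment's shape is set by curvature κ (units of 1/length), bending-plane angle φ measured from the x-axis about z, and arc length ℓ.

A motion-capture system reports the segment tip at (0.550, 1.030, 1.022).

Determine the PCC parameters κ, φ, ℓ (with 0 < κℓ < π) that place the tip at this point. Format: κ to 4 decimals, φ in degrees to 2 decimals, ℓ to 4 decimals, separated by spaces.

ρ = √(x²+y²) = √(0.550² + 1.030²) = 1.16765
φ = atan2(y, x) mod 360° = atan2(1.030, 0.550) = 61.8986°
|p|² = ρ² + z² = 1.16765² + 1.022² = 2.40788
κ = 2ρ / |p|² = 2×1.16765 / 2.40788 = 0.96985
θ = 2·atan2(ρ, z) = 2·atan2(1.16765, 1.022) = 1.70363 rad
ℓ = θ/κ = 1.70363/0.96985 = 1.75659

0.9699 61.90 1.7566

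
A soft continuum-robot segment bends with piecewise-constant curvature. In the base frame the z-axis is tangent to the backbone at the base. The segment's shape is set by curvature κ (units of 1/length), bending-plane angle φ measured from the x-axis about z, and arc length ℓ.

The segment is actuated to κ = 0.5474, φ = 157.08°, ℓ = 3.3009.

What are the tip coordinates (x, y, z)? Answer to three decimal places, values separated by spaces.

θ = κ·ℓ = 0.5474 × 3.3009 = 1.80691 rad
ρ = (1 − cos θ)/κ = (1 − -0.23393)/0.5474 = 2.25416
z = sin θ / κ = 0.97225/0.5474 = 1.77613
x = ρ cos φ = 2.25416 × cos(157.08°) = -2.07620
y = ρ sin φ = 2.25416 × sin(157.08°) = 0.87787

-2.076 0.878 1.776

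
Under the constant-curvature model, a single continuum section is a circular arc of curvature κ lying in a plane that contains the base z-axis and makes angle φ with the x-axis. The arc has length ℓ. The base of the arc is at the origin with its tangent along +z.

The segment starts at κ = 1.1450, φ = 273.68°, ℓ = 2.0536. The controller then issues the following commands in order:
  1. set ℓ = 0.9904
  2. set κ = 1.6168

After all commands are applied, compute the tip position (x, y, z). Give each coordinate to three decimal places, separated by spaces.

initial: κ=1.1450, φ=273.68°, ℓ=2.0536
cmd 1: set ℓ=0.9904 → (κ,φ,ℓ)=(1.1450,273.68°,0.9904) → tip=(0.0323,-0.5029,0.7914)
cmd 2: set κ=1.6168 → (κ,φ,ℓ)=(1.6168,273.68°,0.9904) → tip=(0.0409,-0.6360,0.6182)

0.041 -0.636 0.618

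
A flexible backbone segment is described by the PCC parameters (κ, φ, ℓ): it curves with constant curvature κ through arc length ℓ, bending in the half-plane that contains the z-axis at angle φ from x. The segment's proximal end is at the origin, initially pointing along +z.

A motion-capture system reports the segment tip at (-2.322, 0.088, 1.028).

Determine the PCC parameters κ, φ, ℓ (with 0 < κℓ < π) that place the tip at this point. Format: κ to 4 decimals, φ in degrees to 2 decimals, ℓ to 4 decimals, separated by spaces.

ρ = √(x²+y²) = √(-2.322² + 0.088²) = 2.32367
φ = atan2(y, x) mod 360° = atan2(0.088, -2.322) = 177.8296°
|p|² = ρ² + z² = 2.32367² + 1.028² = 6.45621
κ = 2ρ / |p|² = 2×2.32367 / 6.45621 = 0.71982
θ = 2·atan2(ρ, z) = 2·atan2(2.32367, 1.028) = 2.30855 rad
ℓ = θ/κ = 2.30855/0.71982 = 3.20711

0.7198 177.83 3.2071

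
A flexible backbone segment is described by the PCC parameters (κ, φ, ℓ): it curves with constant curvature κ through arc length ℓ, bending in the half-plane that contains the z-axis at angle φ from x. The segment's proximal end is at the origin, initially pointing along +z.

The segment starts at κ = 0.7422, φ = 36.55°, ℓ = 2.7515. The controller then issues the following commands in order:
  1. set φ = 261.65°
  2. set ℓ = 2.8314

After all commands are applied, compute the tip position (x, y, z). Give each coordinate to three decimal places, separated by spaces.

initial: κ=0.7422, φ=36.55°, ℓ=2.7515
cmd 1: set φ=261.65° → (κ,φ,ℓ)=(0.7422,261.65°,2.7515) → tip=(-0.2845,-1.9384,1.2004)
cmd 2: set ℓ=2.8314 → (κ,φ,ℓ)=(0.7422,261.65°,2.8314) → tip=(-0.2947,-2.0077,1.1620)

-0.295 -2.008 1.162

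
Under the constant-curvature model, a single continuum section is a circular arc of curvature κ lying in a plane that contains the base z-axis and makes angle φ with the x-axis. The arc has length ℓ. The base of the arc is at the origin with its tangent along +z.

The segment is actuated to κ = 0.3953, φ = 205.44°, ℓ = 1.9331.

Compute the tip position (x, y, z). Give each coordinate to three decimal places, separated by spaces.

θ = κ·ℓ = 0.3953 × 1.9331 = 0.76415 rad
ρ = (1 − cos θ)/κ = (1 − 0.72197)/0.3953 = 0.70335
z = sin θ / κ = 0.69193/0.3953 = 1.75038
x = ρ cos φ = 0.70335 × cos(205.44°) = -0.63515
y = ρ sin φ = 0.70335 × sin(205.44°) = -0.30213

-0.635 -0.302 1.750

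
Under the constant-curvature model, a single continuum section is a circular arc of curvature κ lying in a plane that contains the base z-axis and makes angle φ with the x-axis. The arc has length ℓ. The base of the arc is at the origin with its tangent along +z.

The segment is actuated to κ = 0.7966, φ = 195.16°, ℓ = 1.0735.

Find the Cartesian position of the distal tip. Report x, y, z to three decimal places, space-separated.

θ = κ·ℓ = 0.7966 × 1.0735 = 0.85515 rad
ρ = (1 − cos θ)/κ = (1 − 0.65611)/0.7966 = 0.43170
z = sin θ / κ = 0.75467/0.7966 = 0.94736
x = ρ cos φ = 0.43170 × cos(195.16°) = -0.41668
y = ρ sin φ = 0.43170 × sin(195.16°) = -0.11290

-0.417 -0.113 0.947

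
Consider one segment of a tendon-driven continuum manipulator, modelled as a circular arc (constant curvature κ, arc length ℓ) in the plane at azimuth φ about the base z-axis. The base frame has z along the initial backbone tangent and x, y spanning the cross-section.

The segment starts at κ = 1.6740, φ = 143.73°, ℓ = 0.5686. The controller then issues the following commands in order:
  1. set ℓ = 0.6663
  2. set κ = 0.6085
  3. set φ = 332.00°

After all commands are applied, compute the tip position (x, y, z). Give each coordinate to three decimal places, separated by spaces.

0.118 -0.063 0.648

initial: κ=1.6740, φ=143.73°, ℓ=0.5686
cmd 1: set ℓ=0.6663 → (κ,φ,ℓ)=(1.6740,143.73°,0.6663) → tip=(-0.2698,0.1980,0.5365)
cmd 2: set κ=0.6085 → (κ,φ,ℓ)=(0.6085,143.73°,0.6663) → tip=(-0.1074,0.0788,0.6482)
cmd 3: set φ=332.00° → (κ,φ,ℓ)=(0.6085,332.00°,0.6663) → tip=(0.1176,-0.0625,0.6482)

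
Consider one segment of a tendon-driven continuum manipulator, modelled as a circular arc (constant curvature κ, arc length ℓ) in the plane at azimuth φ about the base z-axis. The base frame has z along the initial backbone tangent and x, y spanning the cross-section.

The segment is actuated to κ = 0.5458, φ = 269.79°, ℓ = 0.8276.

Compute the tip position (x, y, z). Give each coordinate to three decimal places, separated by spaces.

-0.001 -0.184 0.800

θ = κ·ℓ = 0.5458 × 0.8276 = 0.45170 rad
ρ = (1 − cos θ)/κ = (1 − 0.89970)/0.5458 = 0.18376
z = sin θ / κ = 0.43650/0.5458 = 0.79974
x = ρ cos φ = 0.18376 × cos(269.79°) = -0.00067
y = ρ sin φ = 0.18376 × sin(269.79°) = -0.18376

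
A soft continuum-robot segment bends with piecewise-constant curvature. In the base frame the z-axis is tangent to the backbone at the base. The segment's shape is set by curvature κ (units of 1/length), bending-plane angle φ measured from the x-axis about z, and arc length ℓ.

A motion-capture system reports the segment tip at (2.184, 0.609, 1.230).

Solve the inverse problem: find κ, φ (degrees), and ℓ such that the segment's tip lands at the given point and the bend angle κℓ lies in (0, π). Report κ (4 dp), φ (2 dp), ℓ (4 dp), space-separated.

0.6815 15.58 3.1510

ρ = √(x²+y²) = √(2.184² + 0.609²) = 2.26732
φ = atan2(y, x) mod 360° = atan2(0.609, 2.184) = 15.5809°
|p|² = ρ² + z² = 2.26732² + 1.230² = 6.65364
κ = 2ρ / |p|² = 2×2.26732 / 6.65364 = 0.68153
θ = 2·atan2(ρ, z) = 2·atan2(2.26732, 1.230) = 2.14747 rad
ℓ = θ/κ = 2.14747/0.68153 = 3.15097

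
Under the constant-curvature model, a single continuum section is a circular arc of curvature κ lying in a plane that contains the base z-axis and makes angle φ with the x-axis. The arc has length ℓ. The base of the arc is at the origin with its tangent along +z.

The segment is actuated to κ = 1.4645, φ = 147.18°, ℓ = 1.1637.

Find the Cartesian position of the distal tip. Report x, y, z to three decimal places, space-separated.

θ = κ·ℓ = 1.4645 × 1.1637 = 1.70424 rad
ρ = (1 − cos θ)/κ = (1 − -0.13305)/1.4645 = 0.77367
z = sin θ / κ = 0.99111/1.4645 = 0.67676
x = ρ cos φ = 0.77367 × cos(147.18°) = -0.65018
y = ρ sin φ = 0.77367 × sin(147.18°) = 0.41933

-0.650 0.419 0.677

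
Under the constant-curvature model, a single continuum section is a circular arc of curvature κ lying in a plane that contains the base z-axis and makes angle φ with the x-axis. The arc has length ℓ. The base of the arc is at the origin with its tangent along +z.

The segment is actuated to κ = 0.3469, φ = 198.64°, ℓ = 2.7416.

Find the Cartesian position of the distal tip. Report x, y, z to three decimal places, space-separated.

-1.145 -0.386 2.347

θ = κ·ℓ = 0.3469 × 2.7416 = 0.95106 rad
ρ = (1 − cos θ)/κ = (1 − 0.58082)/0.3469 = 1.20836
z = sin θ / κ = 0.81403/0.3469 = 2.34659
x = ρ cos φ = 1.20836 × cos(198.64°) = -1.14498
y = ρ sin φ = 1.20836 × sin(198.64°) = -0.38622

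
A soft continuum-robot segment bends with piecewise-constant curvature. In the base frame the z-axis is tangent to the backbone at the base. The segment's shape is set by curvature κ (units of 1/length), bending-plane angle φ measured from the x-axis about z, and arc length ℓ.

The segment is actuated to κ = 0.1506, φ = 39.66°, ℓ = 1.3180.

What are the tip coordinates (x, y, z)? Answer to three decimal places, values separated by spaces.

θ = κ·ℓ = 0.1506 × 1.3180 = 0.19849 rad
ρ = (1 − cos θ)/κ = (1 − 0.98037)/0.1506 = 0.13038
z = sin θ / κ = 0.19719/0.1506 = 1.30936
x = ρ cos φ = 0.13038 × cos(39.66°) = 0.10037
y = ρ sin φ = 0.13038 × sin(39.66°) = 0.08321

0.100 0.083 1.309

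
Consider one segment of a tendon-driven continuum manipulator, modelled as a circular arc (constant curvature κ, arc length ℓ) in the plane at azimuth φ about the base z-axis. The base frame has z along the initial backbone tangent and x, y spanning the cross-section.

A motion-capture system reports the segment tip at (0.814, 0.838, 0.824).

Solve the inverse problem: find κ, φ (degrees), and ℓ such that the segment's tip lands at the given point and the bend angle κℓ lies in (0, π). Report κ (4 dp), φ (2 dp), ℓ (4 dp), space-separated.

ρ = √(x²+y²) = √(0.814² + 0.838²) = 1.16826
φ = atan2(y, x) mod 360° = atan2(0.838, 0.814) = 45.8323°
|p|² = ρ² + z² = 1.16826² + 0.824² = 2.04382
κ = 2ρ / |p|² = 2×1.16826 / 2.04382 = 1.14322
θ = 2·atan2(ρ, z) = 2·atan2(1.16826, 0.824) = 1.91302 rad
ℓ = θ/κ = 1.91302/1.14322 = 1.67336

1.1432 45.83 1.6734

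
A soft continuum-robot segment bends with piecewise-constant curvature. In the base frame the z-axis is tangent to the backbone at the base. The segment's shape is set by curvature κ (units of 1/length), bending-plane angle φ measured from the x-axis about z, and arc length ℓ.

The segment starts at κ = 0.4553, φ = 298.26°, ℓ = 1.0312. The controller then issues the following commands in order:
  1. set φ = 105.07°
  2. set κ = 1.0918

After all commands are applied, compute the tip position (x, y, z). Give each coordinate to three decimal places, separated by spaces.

initial: κ=0.4553, φ=298.26°, ℓ=1.0312
cmd 1: set φ=105.07° → (κ,φ,ℓ)=(0.4553,105.07°,1.0312) → tip=(-0.0618,0.2295,0.9937)
cmd 2: set κ=1.0918 → (κ,φ,ℓ)=(1.0918,105.07°,1.0312) → tip=(-0.1356,0.5038,0.8267)

-0.136 0.504 0.827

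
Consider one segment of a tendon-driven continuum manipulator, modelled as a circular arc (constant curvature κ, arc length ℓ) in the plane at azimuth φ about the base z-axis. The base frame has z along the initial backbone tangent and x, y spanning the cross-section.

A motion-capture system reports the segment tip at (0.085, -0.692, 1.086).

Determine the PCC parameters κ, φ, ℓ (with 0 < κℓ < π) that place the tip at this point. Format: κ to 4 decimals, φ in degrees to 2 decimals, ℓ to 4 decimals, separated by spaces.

ρ = √(x²+y²) = √(0.085² + -0.692²) = 0.69720
φ = atan2(y, x) mod 360° = atan2(-0.692, 0.085) = 277.0027°
|p|² = ρ² + z² = 0.69720² + 1.086² = 1.66549
κ = 2ρ / |p|² = 2×0.69720 / 1.66549 = 0.83723
θ = 2·atan2(ρ, z) = 2·atan2(0.69720, 1.086) = 1.14145 rad
ℓ = θ/κ = 1.14145/0.83723 = 1.36335

0.8372 277.00 1.3634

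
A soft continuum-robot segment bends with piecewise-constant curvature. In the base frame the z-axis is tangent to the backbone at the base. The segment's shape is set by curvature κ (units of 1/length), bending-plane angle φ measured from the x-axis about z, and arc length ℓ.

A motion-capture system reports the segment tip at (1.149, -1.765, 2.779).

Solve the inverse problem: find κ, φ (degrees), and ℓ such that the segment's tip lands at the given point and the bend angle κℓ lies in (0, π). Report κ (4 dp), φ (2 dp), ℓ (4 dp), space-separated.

0.3464 303.06 3.7438

ρ = √(x²+y²) = √(1.149² + -1.765²) = 2.10605
φ = atan2(y, x) mod 360° = atan2(-1.765, 1.149) = 303.0638°
|p|² = ρ² + z² = 2.10605² + 2.779² = 12.15827
κ = 2ρ / |p|² = 2×2.10605 / 12.15827 = 0.34644
θ = 2·atan2(ρ, z) = 2·atan2(2.10605, 2.779) = 1.29700 rad
ℓ = θ/κ = 1.29700/0.34644 = 3.74382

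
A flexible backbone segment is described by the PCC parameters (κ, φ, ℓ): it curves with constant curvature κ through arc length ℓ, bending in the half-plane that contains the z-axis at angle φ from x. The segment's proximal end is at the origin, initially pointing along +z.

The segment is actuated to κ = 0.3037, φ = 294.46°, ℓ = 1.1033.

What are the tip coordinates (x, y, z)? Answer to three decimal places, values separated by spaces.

θ = κ·ℓ = 0.3037 × 1.1033 = 0.33507 rad
ρ = (1 − cos θ)/κ = (1 − 0.94439)/0.3037 = 0.18312
z = sin θ / κ = 0.32884/0.3037 = 1.08277
x = ρ cos φ = 0.18312 × cos(294.46°) = 0.07582
y = ρ sin φ = 0.18312 × sin(294.46°) = -0.16668

0.076 -0.167 1.083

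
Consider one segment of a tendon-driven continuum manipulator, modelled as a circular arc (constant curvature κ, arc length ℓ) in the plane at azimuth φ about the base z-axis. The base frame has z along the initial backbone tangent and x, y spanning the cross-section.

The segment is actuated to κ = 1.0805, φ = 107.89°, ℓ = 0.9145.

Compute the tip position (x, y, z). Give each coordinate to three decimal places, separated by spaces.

-0.128 0.396 0.773

θ = κ·ℓ = 1.0805 × 0.9145 = 0.98812 rad
ρ = (1 − cos θ)/κ = (1 − 0.55026)/1.0805 = 0.41623
z = sin θ / κ = 0.83499/1.0805 = 0.77278
x = ρ cos φ = 0.41623 × cos(107.89°) = -0.12786
y = ρ sin φ = 0.41623 × sin(107.89°) = 0.39610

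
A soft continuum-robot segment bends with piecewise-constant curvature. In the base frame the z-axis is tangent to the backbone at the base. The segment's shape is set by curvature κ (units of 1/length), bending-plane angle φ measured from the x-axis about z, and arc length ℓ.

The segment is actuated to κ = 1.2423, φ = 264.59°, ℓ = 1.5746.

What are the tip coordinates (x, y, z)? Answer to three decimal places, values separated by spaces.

-0.104 -1.103 0.746

θ = κ·ℓ = 1.2423 × 1.5746 = 1.95613 rad
ρ = (1 − cos θ)/κ = (1 − -0.37586)/1.2423 = 1.10751
z = sin θ / κ = 0.92667/1.2423 = 0.74593
x = ρ cos φ = 1.10751 × cos(264.59°) = -0.10442
y = ρ sin φ = 1.10751 × sin(264.59°) = -1.10258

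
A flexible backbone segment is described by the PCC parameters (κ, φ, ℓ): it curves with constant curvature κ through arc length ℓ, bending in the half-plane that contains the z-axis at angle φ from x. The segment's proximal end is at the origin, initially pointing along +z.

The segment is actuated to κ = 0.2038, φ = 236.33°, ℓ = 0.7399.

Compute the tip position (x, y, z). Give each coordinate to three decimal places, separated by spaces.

θ = κ·ℓ = 0.2038 × 0.7399 = 0.15079 rad
ρ = (1 − cos θ)/κ = (1 − 0.98865)/0.2038 = 0.05568
z = sin θ / κ = 0.15022/0.2038 = 0.73710
x = ρ cos φ = 0.05568 × cos(236.33°) = -0.03087
y = ρ sin φ = 0.05568 × sin(236.33°) = -0.04634

-0.031 -0.046 0.737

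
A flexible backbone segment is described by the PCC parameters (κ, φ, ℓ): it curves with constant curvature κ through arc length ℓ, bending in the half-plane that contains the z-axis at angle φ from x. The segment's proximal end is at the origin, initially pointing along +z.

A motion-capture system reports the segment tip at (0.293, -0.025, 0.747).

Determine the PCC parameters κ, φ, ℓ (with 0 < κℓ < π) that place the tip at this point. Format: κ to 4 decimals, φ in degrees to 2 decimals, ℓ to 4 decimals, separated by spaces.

0.9126 355.12 0.8219

ρ = √(x²+y²) = √(0.293² + -0.025²) = 0.29406
φ = atan2(y, x) mod 360° = atan2(-0.025, 0.293) = 355.1231°
|p|² = ρ² + z² = 0.29406² + 0.747² = 0.64448
κ = 2ρ / |p|² = 2×0.29406 / 0.64448 = 0.91256
θ = 2·atan2(ρ, z) = 2·atan2(0.29406, 0.747) = 0.75006 rad
ℓ = θ/κ = 0.75006/0.91256 = 0.82193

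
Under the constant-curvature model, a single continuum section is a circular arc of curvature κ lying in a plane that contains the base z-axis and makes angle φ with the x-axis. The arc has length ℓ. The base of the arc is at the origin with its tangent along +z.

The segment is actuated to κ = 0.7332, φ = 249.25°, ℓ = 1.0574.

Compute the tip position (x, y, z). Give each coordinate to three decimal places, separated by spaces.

θ = κ·ℓ = 0.7332 × 1.0574 = 0.77529 rad
ρ = (1 − cos θ)/κ = (1 − 0.71422)/0.7332 = 0.38977
z = sin θ / κ = 0.69992/0.7332 = 0.95461
x = ρ cos φ = 0.38977 × cos(249.25°) = -0.13809
y = ρ sin φ = 0.38977 × sin(249.25°) = -0.36449

-0.138 -0.364 0.955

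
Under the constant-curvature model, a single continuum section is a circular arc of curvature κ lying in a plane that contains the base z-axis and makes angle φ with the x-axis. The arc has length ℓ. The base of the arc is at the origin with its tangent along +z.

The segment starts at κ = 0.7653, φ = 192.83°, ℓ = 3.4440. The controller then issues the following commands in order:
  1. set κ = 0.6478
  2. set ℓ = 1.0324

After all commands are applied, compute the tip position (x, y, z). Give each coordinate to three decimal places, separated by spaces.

initial: κ=0.7653, φ=192.83°, ℓ=3.4440
cmd 1: set κ=0.6478 → (κ,φ,ℓ)=(0.6478,192.83°,3.4440) → tip=(-2.4282,-0.5530,1.2193)
cmd 2: set ℓ=1.0324 → (κ,φ,ℓ)=(0.6478,192.83°,1.0324) → tip=(-0.3242,-0.0738,0.9571)

-0.324 -0.074 0.957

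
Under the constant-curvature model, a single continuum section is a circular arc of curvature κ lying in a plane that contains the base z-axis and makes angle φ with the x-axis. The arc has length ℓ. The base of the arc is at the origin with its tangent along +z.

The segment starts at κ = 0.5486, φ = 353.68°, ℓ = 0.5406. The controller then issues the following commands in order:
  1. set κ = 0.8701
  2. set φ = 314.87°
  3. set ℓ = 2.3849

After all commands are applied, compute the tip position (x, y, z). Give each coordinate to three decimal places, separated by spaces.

1.203 -1.208 1.006

initial: κ=0.5486, φ=353.68°, ℓ=0.5406
cmd 1: set κ=0.8701 → (κ,φ,ℓ)=(0.8701,353.68°,0.5406) → tip=(0.1241,-0.0137,0.5209)
cmd 2: set φ=314.87° → (κ,φ,ℓ)=(0.8701,314.87°,0.5406) → tip=(0.0881,-0.0885,0.5209)
cmd 3: set ℓ=2.3849 → (κ,φ,ℓ)=(0.8701,314.87°,2.3849) → tip=(1.2026,-1.2081,1.0062)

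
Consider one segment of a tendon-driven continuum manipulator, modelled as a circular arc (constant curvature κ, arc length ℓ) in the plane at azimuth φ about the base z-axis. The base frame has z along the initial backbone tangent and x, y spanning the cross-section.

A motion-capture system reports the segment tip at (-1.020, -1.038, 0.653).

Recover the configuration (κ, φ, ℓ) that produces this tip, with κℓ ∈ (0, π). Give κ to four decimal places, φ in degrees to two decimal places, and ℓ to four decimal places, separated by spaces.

1.1440 225.50 2.0088

ρ = √(x²+y²) = √(-1.020² + -1.038²) = 1.45528
φ = atan2(y, x) mod 360° = atan2(-1.038, -1.020) = 225.5011°
|p|² = ρ² + z² = 1.45528² + 0.653² = 2.54425
κ = 2ρ / |p|² = 2×1.45528 / 2.54425 = 1.14398
θ = 2·atan2(ρ, z) = 2·atan2(1.45528, 0.653) = 2.29803 rad
ℓ = θ/κ = 2.29803/1.14398 = 2.00881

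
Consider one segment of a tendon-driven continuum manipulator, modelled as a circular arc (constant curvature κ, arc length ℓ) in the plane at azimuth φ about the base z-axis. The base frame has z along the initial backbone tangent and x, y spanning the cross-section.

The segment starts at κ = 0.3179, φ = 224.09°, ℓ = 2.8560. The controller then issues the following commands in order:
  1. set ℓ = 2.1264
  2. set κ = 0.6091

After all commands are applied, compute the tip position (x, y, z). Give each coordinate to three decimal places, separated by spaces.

-0.858 -0.831 1.580

initial: κ=0.3179, φ=224.09°, ℓ=2.8560
cmd 1: set ℓ=2.1264 → (κ,φ,ℓ)=(0.3179,224.09°,2.1264) → tip=(-0.4968,-0.4813,1.9681)
cmd 2: set κ=0.6091 → (κ,φ,ℓ)=(0.6091,224.09°,2.1264) → tip=(-0.8583,-0.8315,1.5798)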